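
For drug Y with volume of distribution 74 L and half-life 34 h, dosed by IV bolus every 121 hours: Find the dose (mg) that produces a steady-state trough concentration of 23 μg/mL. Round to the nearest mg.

τ/t½ = 121/34 ≈ 3.5588, so f = (1/2)^(121/34) ≈ 0.084857.
Cmin,ss = (D/Vd)·f/(1−f), so D = Cmin,ss·Vd·(1−f)/f.
D = 23 × 74 × (1−f)/f ≈ 23 × 74 × 10.78453 ≈ 18355.27 mg.

18355 mg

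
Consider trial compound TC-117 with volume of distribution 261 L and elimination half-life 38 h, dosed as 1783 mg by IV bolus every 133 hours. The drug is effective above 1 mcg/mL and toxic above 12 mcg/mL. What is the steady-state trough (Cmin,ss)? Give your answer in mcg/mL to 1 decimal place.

k = ln2/t½ = ln2/38 ≈ 0.018241 h⁻¹; fraction remaining f = e^(−kτ) = e^(−0.018241×133) ≈ 0.0884.
At steady state, accumulation factor R = 1/(1 − e^(−kτ)) ≈ 1.0970.
Each bolus raises the concentration by D/Vd = 1783/261 ≈ 6.831 mcg/mL.
Cmax,ss = C₀/(1 − f) ≈ 6.831/0.9116 ≈ 7.493 mcg/mL.
One interval later, Cmin,ss = Cmax,ss·e^(−kτ) ≈ 7.493 × 0.0884 ≈ 0.662 mcg/mL.
Trough 0.7 mcg/mL vs MEC 1 mcg/mL: subtherapeutic.

0.7 mcg/mL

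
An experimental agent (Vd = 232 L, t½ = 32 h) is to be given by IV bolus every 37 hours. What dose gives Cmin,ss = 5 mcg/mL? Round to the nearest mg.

1425 mg

τ/t½ = 37/32 ≈ 1.1562, so f = (1/2)^(37/32) ≈ 0.448677.
Cmin,ss = (D/Vd)·f/(1−f), so D = Cmin,ss·Vd·(1−f)/f.
D = 5 × 232 × (1−f)/f ≈ 5 × 232 × 1.22877 ≈ 1425.37 mg.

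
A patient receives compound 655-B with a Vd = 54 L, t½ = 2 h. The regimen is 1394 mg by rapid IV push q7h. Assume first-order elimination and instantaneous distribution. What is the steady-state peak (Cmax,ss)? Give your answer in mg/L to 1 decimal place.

τ/t½ = 7/2 ≈ 3.5, so fraction remaining f = (1/2)^(7/2) ≈ 0.0884.
Accumulation ratio R = 1/(1 − f) ≈ 1/0.9116 ≈ 1.0970.
Each bolus raises the concentration by D/Vd = 1394/54 ≈ 25.815 mg/L.
Steady-state peak Cmax,ss = C₀·R ≈ 25.815 × 1.0970 ≈ 28.319 mg/L.

28.3 mg/L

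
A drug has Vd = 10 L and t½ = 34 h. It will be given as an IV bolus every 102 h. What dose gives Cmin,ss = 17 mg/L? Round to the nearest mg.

1190 mg

τ/t½ = 102/34 ≈ 3, so f = (1/2)^(102/34) ≈ 0.125000.
Cmin,ss = (D/Vd)·f/(1−f), so D = Cmin,ss·Vd·(1−f)/f.
D = 17 × 10 × (1−f)/f ≈ 17 × 10 × 7.00000 ≈ 1190.00 mg.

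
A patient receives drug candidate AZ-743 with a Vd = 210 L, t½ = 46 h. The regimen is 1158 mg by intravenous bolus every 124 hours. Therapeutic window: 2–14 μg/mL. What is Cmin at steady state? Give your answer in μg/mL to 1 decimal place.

1.0 μg/mL

τ/t½ = 124/46 ≈ 2.6957, so fraction remaining f = (1/2)^(124/46) ≈ 0.1544.
At steady state, accumulation factor R = 1/(1 − e^(−kτ)) ≈ 1.1826.
Each bolus raises the concentration by D/Vd = 1158/210 ≈ 5.514 μg/mL.
Cmax,ss = C₀/(1 − f) ≈ 5.514/0.8456 ≈ 6.521 μg/mL.
Steady-state trough Cmin,ss = Cmax,ss·f ≈ 6.521 × 0.1544 ≈ 1.007 μg/mL.
Trough 1.0 μg/mL vs MEC 2 μg/mL: subtherapeutic.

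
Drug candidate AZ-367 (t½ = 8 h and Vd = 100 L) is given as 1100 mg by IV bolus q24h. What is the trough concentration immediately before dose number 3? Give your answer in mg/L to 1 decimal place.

1.5 mg/L

f = (1/2)^(τ/t½) = (1/2)^(24/8) ≈ 0.1250.
C₀ = D/Vd = 1100/100 ≈ 11.000 mg/L.
Before the 3rd dose, 2 doses have been given. Superposition: Cmin = C₀·(f + f²).
≈ 11.000 × (0.1250 + 0.0156) ≈ 11.000 × 0.1406 ≈ 1.547 mg/L.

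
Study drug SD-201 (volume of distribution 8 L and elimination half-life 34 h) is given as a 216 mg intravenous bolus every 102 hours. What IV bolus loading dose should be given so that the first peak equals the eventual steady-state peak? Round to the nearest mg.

f = (1/2)^(102/34) ≈ 0.125000; accumulation ratio R = 1/(1−f) ≈ 1.14286.
Loading dose to hit Cmax,ss on first dose: D_load = D_maint·R ≈ 216 × 1.14286 ≈ 246.86 mg.

247 mg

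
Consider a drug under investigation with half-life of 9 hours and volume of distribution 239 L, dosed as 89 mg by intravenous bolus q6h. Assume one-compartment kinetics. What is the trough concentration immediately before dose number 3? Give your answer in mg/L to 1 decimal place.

0.4 mg/L

f = (1/2)^(τ/t½) = (1/2)^(6/9) ≈ 0.6300.
C₀ = D/Vd = 89/239 ≈ 0.372 mg/L.
Before the 3rd dose, 2 doses have been given. Superposition: Cmin = C₀·(f + f²).
≈ 0.372 × (0.6300 + 0.3969) ≈ 0.372 × 1.0269 ≈ 0.382 mg/L.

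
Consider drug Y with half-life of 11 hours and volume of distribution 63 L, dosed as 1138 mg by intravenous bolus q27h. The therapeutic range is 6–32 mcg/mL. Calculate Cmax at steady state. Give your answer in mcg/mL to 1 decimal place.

k = ln2/t½ = ln2/11 ≈ 0.063013 h⁻¹; fraction remaining f = e^(−kτ) = e^(−0.063013×27) ≈ 0.1824.
At steady state, accumulation factor R = 1/(1 − e^(−kτ)) ≈ 1.2231.
Each bolus raises the concentration by D/Vd = 1138/63 ≈ 18.063 mcg/mL.
Steady-state peak Cmax,ss = C₀·R ≈ 18.063 × 1.2231 ≈ 22.093 mcg/mL.
Peak 22.1 mcg/mL vs MTC 32 mcg/mL: below toxic threshold.

22.1 mcg/mL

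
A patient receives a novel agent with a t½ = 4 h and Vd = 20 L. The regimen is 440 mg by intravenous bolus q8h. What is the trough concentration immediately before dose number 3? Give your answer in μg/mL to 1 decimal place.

f = (1/2)^(τ/t½) = (1/2)^(8/4) ≈ 0.2500.
C₀ = D/Vd = 440/20 ≈ 22.000 μg/mL.
Before the 3rd dose, 2 doses have been given. Superposition: Cmin = C₀·(f + f²).
≈ 22.000 × (0.2500 + 0.0625) ≈ 22.000 × 0.3125 ≈ 6.875 μg/mL.

6.9 μg/mL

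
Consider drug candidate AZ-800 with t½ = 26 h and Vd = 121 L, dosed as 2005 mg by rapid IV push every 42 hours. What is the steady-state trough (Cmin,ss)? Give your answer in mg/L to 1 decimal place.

k = ln2/t½ = ln2/26 ≈ 0.026660 h⁻¹; fraction remaining f = e^(−kτ) = e^(−0.026660×42) ≈ 0.3264.
At steady state, accumulation factor R = 1/(1 − e^(−kτ)) ≈ 1.4846.
Single-dose peak C₀ = D/Vd = 2005/121 ≈ 16.570 mg/L.
Steady-state peak Cmax,ss = C₀·R ≈ 16.570 × 1.4846 ≈ 24.600 mg/L.
Steady-state trough Cmin,ss = Cmax,ss·f ≈ 24.600 × 0.3264 ≈ 8.029 mg/L.

8.0 mg/L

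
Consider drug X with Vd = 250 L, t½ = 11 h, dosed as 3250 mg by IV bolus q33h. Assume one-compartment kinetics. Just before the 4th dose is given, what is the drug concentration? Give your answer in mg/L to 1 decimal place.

f = (1/2)^(τ/t½) = (1/2)^(33/11) ≈ 0.1250.
C₀ = D/Vd = 3250/250 ≈ 13.000 mg/L.
Before the 4th dose, 3 doses have been given. Superposition: Cmin = C₀·(f + f² + … + f^3).
≈ 13.000 × (0.1250 + 0.0156 + 0.0020) ≈ 13.000 × 0.1426 ≈ 1.854 mg/L.

1.9 mg/L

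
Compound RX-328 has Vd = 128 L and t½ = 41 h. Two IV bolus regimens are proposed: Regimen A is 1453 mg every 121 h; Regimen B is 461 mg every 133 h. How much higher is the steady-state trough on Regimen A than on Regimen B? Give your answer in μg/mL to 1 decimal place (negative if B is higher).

Regimen A: f = (1/2)^(121/41) ≈ 0.1293; Cmin,ss = (1453/128)·f/(1−f) ≈ 1.686 μg/mL.
Regimen B: f = (1/2)^(133/41) ≈ 0.1056; Cmin,ss = (461/128)·f/(1−f) ≈ 0.425 μg/mL.
Difference ≈ 1.686 − 0.425 ≈ 1.261 μg/mL.

1.3 μg/mL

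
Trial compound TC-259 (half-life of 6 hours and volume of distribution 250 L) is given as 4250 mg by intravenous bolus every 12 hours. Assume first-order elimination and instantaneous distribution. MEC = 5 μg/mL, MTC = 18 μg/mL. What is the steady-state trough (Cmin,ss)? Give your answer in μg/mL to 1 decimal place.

5.7 μg/mL

τ = 12 h = 2 half-lives, so f = (1/2)^2 = 0.25.
At steady state, R = 1/(1 − 0.25) = 4/3.
Single-dose peak C₀ = D/Vd = 4250/250 = 17 μg/mL.
Steady-state peak Cmax,ss = C₀·R = 17 × 4/3 ≈ 22.667 μg/mL.
Steady-state trough Cmin,ss = Cmax,ss·f ≈ 22.667 × 0.25 ≈ 5.667 μg/mL.
Trough 5.7 μg/mL vs MEC 5 μg/mL: adequate.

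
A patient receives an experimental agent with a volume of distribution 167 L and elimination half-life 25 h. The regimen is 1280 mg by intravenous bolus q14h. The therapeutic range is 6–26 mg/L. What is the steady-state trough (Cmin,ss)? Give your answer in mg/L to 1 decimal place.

τ/t½ = 14/25 ≈ 0.56, so fraction remaining f = (1/2)^(14/25) ≈ 0.6783.
Accumulation ratio R = 1/(1 − f) ≈ 1/0.3217 ≈ 3.1085.
Each bolus raises the concentration by D/Vd = 1280/167 ≈ 7.665 mg/L.
Steady-state peak Cmax,ss = C₀·R ≈ 7.665 × 3.1085 ≈ 23.827 mg/L.
One interval later, Cmin,ss = Cmax,ss·e^(−kτ) ≈ 23.827 × 0.6783 ≈ 16.162 mg/L.
Trough 16.2 mg/L vs MEC 6 mg/L: adequate.

16.2 mg/L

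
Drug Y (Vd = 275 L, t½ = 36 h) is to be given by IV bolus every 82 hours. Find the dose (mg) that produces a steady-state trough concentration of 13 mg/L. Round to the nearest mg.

τ/t½ = 82/36 ≈ 2.2778, so f = (1/2)^(82/36) ≈ 0.206215.
Cmin,ss = (D/Vd)·f/(1−f), so D = Cmin,ss·Vd·(1−f)/f.
D = 13 × 275 × (1−f)/f ≈ 13 × 275 × 3.84931 ≈ 13761.28 mg.

13761 mg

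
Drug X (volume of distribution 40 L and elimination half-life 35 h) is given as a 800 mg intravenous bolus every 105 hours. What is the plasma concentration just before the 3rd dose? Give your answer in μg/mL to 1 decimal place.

2.8 μg/mL

f = (1/2)^(τ/t½) = (1/2)^(105/35) ≈ 0.1250.
C₀ = D/Vd = 800/40 ≈ 20.000 μg/mL.
Before the 3rd dose, 2 doses have been given. Superposition: Cmin = C₀·(f + f²).
≈ 20.000 × (0.1250 + 0.0156) ≈ 20.000 × 0.1406 ≈ 2.812 μg/mL.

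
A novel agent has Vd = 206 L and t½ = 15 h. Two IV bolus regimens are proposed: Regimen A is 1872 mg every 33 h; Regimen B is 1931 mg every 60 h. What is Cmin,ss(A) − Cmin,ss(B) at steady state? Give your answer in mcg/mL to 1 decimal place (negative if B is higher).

Regimen A: f = (1/2)^(33/15) ≈ 0.2176; Cmin,ss = (1872/206)·f/(1−f) ≈ 2.527 mcg/mL.
Regimen B: f = (1/2)^(60/15) ≈ 0.0625; Cmin,ss = (1931/206)·f/(1−f) ≈ 0.625 mcg/mL.
Difference ≈ 2.527 − 0.625 ≈ 1.902 mcg/mL.

1.9 mcg/mL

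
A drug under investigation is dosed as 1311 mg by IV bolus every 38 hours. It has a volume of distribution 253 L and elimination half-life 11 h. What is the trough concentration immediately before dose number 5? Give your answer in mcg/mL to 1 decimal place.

f = (1/2)^(τ/t½) = (1/2)^(38/11) ≈ 0.0912.
C₀ = D/Vd = 1311/253 ≈ 5.182 mcg/mL.
Before the 5th dose, 4 doses have been given. Superposition: Cmin = C₀·(f + f² + … + f^4).
≈ 5.182 × (0.0912 + 0.0083 + 0.0008 + 0.0001) ≈ 5.182 × 0.1004 ≈ 0.520 mcg/mL.

0.5 mcg/mL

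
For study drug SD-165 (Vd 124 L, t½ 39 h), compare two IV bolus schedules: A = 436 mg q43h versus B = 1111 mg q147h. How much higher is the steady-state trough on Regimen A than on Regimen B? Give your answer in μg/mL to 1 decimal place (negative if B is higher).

Regimen A: f = (1/2)^(43/39) ≈ 0.4657; Cmin,ss = (436/124)·f/(1−f) ≈ 3.065 μg/mL.
Regimen B: f = (1/2)^(147/39) ≈ 0.0733; Cmin,ss = (1111/124)·f/(1−f) ≈ 0.709 μg/mL.
Difference ≈ 3.065 − 0.709 ≈ 2.356 μg/mL.

2.4 μg/mL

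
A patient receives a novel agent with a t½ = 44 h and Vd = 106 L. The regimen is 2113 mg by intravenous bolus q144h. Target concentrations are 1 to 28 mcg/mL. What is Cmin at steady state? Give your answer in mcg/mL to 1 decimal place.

Over one 144-h interval, 144/44 ≈ 3.2727 half-lives elapse, leaving f ≈ 0.1035 of each dose.
Accumulation ratio R = 1/(1 − f) ≈ 1/0.8965 ≈ 1.1154.
Each bolus raises the concentration by D/Vd = 2113/106 ≈ 19.934 mcg/mL.
Steady-state peak Cmax,ss = C₀·R ≈ 19.934 × 1.1154 ≈ 22.234 mcg/mL.
One interval later, Cmin,ss = Cmax,ss·e^(−kτ) ≈ 22.234 × 0.1035 ≈ 2.301 mcg/mL.
Trough 2.3 mcg/mL vs MEC 1 mcg/mL: adequate.

2.3 mcg/mL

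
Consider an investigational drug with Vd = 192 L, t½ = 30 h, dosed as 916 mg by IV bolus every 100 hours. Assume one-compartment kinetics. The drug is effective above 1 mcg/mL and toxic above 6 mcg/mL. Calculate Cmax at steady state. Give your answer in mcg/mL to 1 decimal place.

5.3 mcg/mL

k = ln2/t½ = ln2/30 ≈ 0.023105 h⁻¹; fraction remaining f = e^(−kτ) = e^(−0.023105×100) ≈ 0.0992.
At steady state, accumulation factor R = 1/(1 − e^(−kτ)) ≈ 1.1101.
Each bolus raises the concentration by D/Vd = 916/192 ≈ 4.771 mcg/mL.
Steady-state peak Cmax,ss = C₀·R ≈ 4.771 × 1.1101 ≈ 5.296 mcg/mL.
Peak 5.3 mcg/mL vs MTC 6 mcg/mL: below toxic threshold.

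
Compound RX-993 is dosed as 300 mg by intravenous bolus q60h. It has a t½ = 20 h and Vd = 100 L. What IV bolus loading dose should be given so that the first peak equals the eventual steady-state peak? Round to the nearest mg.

f = (1/2)^(60/20) ≈ 0.125000; accumulation ratio R = 1/(1−f) ≈ 1.14286.
Loading dose to hit Cmax,ss on first dose: D_load = D_maint·R ≈ 300 × 1.14286 ≈ 342.86 mg.

343 mg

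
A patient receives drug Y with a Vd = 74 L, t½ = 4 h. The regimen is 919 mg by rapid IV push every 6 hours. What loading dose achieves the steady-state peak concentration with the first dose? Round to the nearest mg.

1422 mg

f = (1/2)^(6/4) ≈ 0.353553; accumulation ratio R = 1/(1−f) ≈ 1.54692.
Loading dose to hit Cmax,ss on first dose: D_load = D_maint·R ≈ 919 × 1.54692 ≈ 1421.62 mg.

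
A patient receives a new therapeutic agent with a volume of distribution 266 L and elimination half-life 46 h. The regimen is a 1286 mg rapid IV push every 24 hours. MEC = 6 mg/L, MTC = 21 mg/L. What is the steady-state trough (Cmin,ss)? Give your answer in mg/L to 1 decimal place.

Over one 24-h interval, 24/46 ≈ 0.52174 half-lives elapse, leaving f ≈ 0.6965 of each dose.
Accumulation ratio R = 1/(1 − f) ≈ 1/0.3035 ≈ 3.2949.
Single-dose peak C₀ = D/Vd = 1286/266 ≈ 4.835 mg/L.
Cmax,ss = C₀/(1 − f) ≈ 4.835/0.3035 ≈ 15.931 mg/L.
One interval later, Cmin,ss = Cmax,ss·e^(−kτ) ≈ 15.931 × 0.6965 ≈ 11.096 mg/L.
Trough 11.1 mg/L vs MEC 6 mg/L: adequate.

11.1 mg/L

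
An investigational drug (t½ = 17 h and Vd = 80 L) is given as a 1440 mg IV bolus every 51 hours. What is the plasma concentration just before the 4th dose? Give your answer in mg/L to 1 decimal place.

2.6 mg/L

f = (1/2)^(τ/t½) = (1/2)^(51/17) ≈ 0.1250.
C₀ = D/Vd = 1440/80 ≈ 18.000 mg/L.
Before the 4th dose, 3 doses have been given. Superposition: Cmin = C₀·(f + f² + … + f^3).
≈ 18.000 × (0.1250 + 0.0156 + 0.0020) ≈ 18.000 × 0.1426 ≈ 2.567 mg/L.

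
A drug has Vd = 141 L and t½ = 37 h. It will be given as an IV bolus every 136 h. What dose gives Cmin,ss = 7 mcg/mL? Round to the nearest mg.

τ/t½ = 136/37 ≈ 3.6757, so f = (1/2)^(136/37) ≈ 0.078255.
Cmin,ss = (D/Vd)·f/(1−f), so D = Cmin,ss·Vd·(1−f)/f.
D = 7 × 141 × (1−f)/f ≈ 7 × 141 × 11.77874 ≈ 11625.62 mg.

11626 mg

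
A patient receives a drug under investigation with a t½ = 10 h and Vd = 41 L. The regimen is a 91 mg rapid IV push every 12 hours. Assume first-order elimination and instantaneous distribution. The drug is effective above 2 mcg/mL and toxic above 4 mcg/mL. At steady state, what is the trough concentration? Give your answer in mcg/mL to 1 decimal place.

k = ln2/t½ = ln2/10 ≈ 0.069315 h⁻¹; fraction remaining f = e^(−kτ) = e^(−0.069315×12) ≈ 0.4353.
Single-dose peak C₀ = D/Vd = 91/41 ≈ 2.220 mcg/mL.
Steady-state trough Cmin,ss = C₀·f/(1−f) ≈ 2.220 × 0.4353/0.5647 ≈ 1.711 mcg/mL.
Trough 1.7 mcg/mL vs MEC 2 mcg/mL: subtherapeutic.

1.7 mcg/mL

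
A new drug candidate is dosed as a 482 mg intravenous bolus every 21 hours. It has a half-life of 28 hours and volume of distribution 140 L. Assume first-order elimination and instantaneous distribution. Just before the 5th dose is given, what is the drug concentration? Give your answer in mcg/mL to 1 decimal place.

f = (1/2)^(τ/t½) = (1/2)^(21/28) ≈ 0.5946.
C₀ = D/Vd = 482/140 ≈ 3.443 mcg/mL.
Before the 5th dose, 4 doses have been given. Superposition: Cmin = C₀·(f + f² + … + f^4).
≈ 3.443 × (0.5946 + 0.3535 + 0.2102 + 0.1250) ≈ 3.443 × 1.2833 ≈ 4.418 mcg/mL.

4.4 mcg/mL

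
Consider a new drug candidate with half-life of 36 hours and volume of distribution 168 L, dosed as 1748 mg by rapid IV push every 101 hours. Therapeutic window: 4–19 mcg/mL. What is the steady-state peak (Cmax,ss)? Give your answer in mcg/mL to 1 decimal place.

12.1 mcg/mL

k = ln2/t½ = ln2/36 ≈ 0.019254 h⁻¹; fraction remaining f = e^(−kτ) = e^(−0.019254×101) ≈ 0.1430.
At steady state, accumulation factor R = 1/(1 − e^(−kτ)) ≈ 1.1669.
Each bolus raises the concentration by D/Vd = 1748/168 ≈ 10.405 mcg/mL.
Steady-state peak Cmax,ss = C₀·R ≈ 10.405 × 1.1669 ≈ 12.142 mcg/mL.
Peak 12.1 mcg/mL vs MTC 19 mcg/mL: below toxic threshold.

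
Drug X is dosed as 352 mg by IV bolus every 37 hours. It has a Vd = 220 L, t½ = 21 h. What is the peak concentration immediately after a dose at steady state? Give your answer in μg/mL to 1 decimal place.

τ/t½ = 37/21 ≈ 1.7619, so fraction remaining f = (1/2)^(37/21) ≈ 0.2949.
Accumulation ratio R = 1/(1 − f) ≈ 1/0.7051 ≈ 1.4182.
Each bolus raises the concentration by D/Vd = 352/220 ≈ 1.600 μg/mL.
Steady-state peak Cmax,ss = C₀·R ≈ 1.600 × 1.4182 ≈ 2.269 μg/mL.

2.3 μg/mL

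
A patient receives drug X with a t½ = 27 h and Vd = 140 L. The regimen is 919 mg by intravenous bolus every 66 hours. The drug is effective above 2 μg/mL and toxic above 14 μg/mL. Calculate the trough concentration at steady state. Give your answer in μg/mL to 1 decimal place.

τ/t½ = 66/27 ≈ 2.4444, so fraction remaining f = (1/2)^(66/27) ≈ 0.1837.
At steady state, accumulation factor R = 1/(1 − e^(−kτ)) ≈ 1.2250.
Single-dose peak C₀ = D/Vd = 919/140 ≈ 6.564 μg/mL.
Steady-state peak Cmax,ss = C₀·R ≈ 6.564 × 1.2250 ≈ 8.041 μg/mL.
Steady-state trough Cmin,ss = Cmax,ss·f ≈ 8.041 × 0.1837 ≈ 1.477 μg/mL.
Trough 1.5 μg/mL vs MEC 2 μg/mL: subtherapeutic.

1.5 μg/mL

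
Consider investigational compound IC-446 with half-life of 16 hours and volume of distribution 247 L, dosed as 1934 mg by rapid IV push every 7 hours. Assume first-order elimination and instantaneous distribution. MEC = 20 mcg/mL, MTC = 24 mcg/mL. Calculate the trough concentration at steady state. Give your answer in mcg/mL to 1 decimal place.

Over one 7-h interval, 7/16 ≈ 0.4375 half-lives elapse, leaving f ≈ 0.7384 of each dose.
Each bolus raises the concentration by D/Vd = 1934/247 ≈ 7.830 mcg/mL.
Steady-state trough Cmin,ss = C₀·f/(1−f) ≈ 7.830 × 0.7384/0.2616 ≈ 22.101 mcg/mL.
Trough 22.1 mcg/mL vs MEC 20 mcg/mL: adequate.

22.1 mcg/mL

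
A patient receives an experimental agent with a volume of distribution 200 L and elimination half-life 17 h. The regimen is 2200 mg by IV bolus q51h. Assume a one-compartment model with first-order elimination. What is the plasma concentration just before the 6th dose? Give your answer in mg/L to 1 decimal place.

1.6 mg/L

f = (1/2)^(τ/t½) = (1/2)^(51/17) ≈ 0.1250.
C₀ = D/Vd = 2200/200 ≈ 11.000 mg/L.
Before the 6th dose, 5 doses have been given. Superposition: Cmin = C₀·(f + f² + … + f^5).
≈ 11.000 × (0.1250 + 0.0156 + 0.0020 + 0.0002 + 0.0000) ≈ 11.000 × 0.1428 ≈ 1.571 mg/L.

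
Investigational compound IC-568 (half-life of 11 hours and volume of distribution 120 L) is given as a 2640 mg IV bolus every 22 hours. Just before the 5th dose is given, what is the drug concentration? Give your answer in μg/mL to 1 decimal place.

7.3 μg/mL

f = (1/2)^(τ/t½) = (1/2)^(22/11) ≈ 0.2500.
C₀ = D/Vd = 2640/120 ≈ 22.000 μg/mL.
Before the 5th dose, 4 doses have been given. Superposition: Cmin = C₀·(f + f² + … + f^4).
≈ 22.000 × (0.2500 + 0.0625 + 0.0156 + 0.0039) ≈ 22.000 × 0.3320 ≈ 7.304 μg/mL.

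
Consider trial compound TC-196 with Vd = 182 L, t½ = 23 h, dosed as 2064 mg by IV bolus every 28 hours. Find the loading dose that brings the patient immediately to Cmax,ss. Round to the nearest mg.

f = (1/2)^(28/23) ≈ 0.430060; accumulation ratio R = 1/(1−f) ≈ 1.75457.
Loading dose to hit Cmax,ss on first dose: D_load = D_maint·R ≈ 2064 × 1.75457 ≈ 3621.43 mg.

3621 mg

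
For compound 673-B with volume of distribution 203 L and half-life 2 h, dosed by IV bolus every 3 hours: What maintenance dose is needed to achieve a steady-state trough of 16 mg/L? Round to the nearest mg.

5939 mg

τ/t½ = 3/2 ≈ 1.5, so f = (1/2)^(3/2) ≈ 0.353553.
Cmin,ss = (D/Vd)·f/(1−f), so D = Cmin,ss·Vd·(1−f)/f.
D = 16 × 203 × (1−f)/f ≈ 16 × 203 × 1.82843 ≈ 5938.74 mg.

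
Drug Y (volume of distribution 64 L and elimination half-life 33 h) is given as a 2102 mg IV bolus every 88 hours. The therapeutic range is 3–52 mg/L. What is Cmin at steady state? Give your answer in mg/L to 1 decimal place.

6.1 mg/L

k = ln2/t½ = ln2/33 ≈ 0.021004 h⁻¹; fraction remaining f = e^(−kτ) = e^(−0.021004×88) ≈ 0.1575.
Single-dose peak C₀ = D/Vd = 2102/64 ≈ 32.844 mg/L.
Steady-state trough Cmin,ss = C₀·f/(1−f) ≈ 32.844 × 0.1575/0.8425 ≈ 6.140 mg/L.
Trough 6.1 mg/L vs MEC 3 mg/L: adequate.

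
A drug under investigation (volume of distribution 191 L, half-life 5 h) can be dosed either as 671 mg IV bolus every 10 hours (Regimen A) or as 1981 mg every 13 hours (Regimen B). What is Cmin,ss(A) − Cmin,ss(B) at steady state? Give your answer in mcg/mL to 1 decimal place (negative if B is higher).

-0.9 mcg/mL

Regimen A: f = (1/2)^(10/5) ≈ 0.2500; Cmin,ss = (671/191)·f/(1−f) ≈ 1.171 mcg/mL.
Regimen B: f = (1/2)^(13/5) ≈ 0.1649; Cmin,ss = (1981/191)·f/(1−f) ≈ 2.048 mcg/mL.
Difference ≈ 1.171 − 2.048 ≈ -0.877 mcg/mL.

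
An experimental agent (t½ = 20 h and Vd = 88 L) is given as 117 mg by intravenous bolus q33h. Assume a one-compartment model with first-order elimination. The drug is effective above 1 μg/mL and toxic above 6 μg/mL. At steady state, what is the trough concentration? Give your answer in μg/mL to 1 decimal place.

k = ln2/t½ = ln2/20 ≈ 0.034657 h⁻¹; fraction remaining f = e^(−kτ) = e^(−0.034657×33) ≈ 0.3186.
Accumulation ratio R = 1/(1 − f) ≈ 1/0.6814 ≈ 1.4676.
Single-dose peak C₀ = D/Vd = 117/88 ≈ 1.330 μg/mL.
Steady-state peak Cmax,ss = C₀·R ≈ 1.330 × 1.4676 ≈ 1.952 μg/mL.
Steady-state trough Cmin,ss = Cmax,ss·f ≈ 1.952 × 0.3186 ≈ 0.622 μg/mL.
Trough 0.6 μg/mL vs MEC 1 μg/mL: subtherapeutic.

0.6 μg/mL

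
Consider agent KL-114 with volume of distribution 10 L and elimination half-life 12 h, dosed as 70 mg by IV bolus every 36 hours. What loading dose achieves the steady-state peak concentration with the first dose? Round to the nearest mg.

f = (1/2)^(36/12) ≈ 0.125000; accumulation ratio R = 1/(1−f) ≈ 1.14286.
Loading dose to hit Cmax,ss on first dose: D_load = D_maint·R ≈ 70 × 1.14286 ≈ 80.00 mg.

80 mg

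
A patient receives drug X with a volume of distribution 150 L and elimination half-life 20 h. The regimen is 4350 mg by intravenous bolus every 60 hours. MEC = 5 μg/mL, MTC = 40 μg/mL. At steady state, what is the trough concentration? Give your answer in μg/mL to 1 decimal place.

4.1 μg/mL

The dosing interval is 3 half-lives, so f = 2^(−3) = 0.125.
Accumulation ratio R = 1/(1 − f) = 1/0.875 = 8/7.
Single-dose peak C₀ = D/Vd = 4350/150 = 29 μg/mL.
Steady-state peak Cmax,ss = C₀·R = 29 × 8/7 ≈ 33.143 μg/mL.
Steady-state trough Cmin,ss = Cmax,ss·f ≈ 33.143 × 0.125 ≈ 4.143 μg/mL.
Trough 4.1 μg/mL vs MEC 5 μg/mL: subtherapeutic.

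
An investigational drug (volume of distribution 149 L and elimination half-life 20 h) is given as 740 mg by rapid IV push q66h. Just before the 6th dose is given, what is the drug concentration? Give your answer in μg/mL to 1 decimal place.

0.6 μg/mL

f = (1/2)^(τ/t½) = (1/2)^(66/20) ≈ 0.1015.
C₀ = D/Vd = 740/149 ≈ 4.966 μg/mL.
Before the 6th dose, 5 doses have been given. Superposition: Cmin = C₀·(f + f² + … + f^5).
≈ 4.966 × (0.1015 + 0.0103 + 0.0010 + 0.0001 + 0.0000) ≈ 4.966 × 0.1129 ≈ 0.561 μg/mL.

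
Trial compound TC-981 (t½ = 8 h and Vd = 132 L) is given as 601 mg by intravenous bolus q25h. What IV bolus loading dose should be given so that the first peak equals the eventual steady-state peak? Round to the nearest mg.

f = (1/2)^(25/8) ≈ 0.114626; accumulation ratio R = 1/(1−f) ≈ 1.12947.
Loading dose to hit Cmax,ss on first dose: D_load = D_maint·R ≈ 601 × 1.12947 ≈ 678.81 mg.

679 mg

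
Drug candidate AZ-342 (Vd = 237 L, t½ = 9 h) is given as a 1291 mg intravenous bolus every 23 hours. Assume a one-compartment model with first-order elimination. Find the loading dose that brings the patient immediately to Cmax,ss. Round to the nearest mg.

1556 mg

f = (1/2)^(23/9) ≈ 0.170099; accumulation ratio R = 1/(1−f) ≈ 1.20496.
Loading dose to hit Cmax,ss on first dose: D_load = D_maint·R ≈ 1291 × 1.20496 ≈ 1555.60 mg.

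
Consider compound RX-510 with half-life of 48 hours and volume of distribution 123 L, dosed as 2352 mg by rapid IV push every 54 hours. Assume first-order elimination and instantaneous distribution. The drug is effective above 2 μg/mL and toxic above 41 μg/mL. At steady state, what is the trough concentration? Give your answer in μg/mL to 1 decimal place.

16.2 μg/mL

k = ln2/t½ = ln2/48 ≈ 0.014441 h⁻¹; fraction remaining f = e^(−kτ) = e^(−0.014441×54) ≈ 0.4585.
At steady state, accumulation factor R = 1/(1 − e^(−kτ)) ≈ 1.8467.
Each bolus raises the concentration by D/Vd = 2352/123 ≈ 19.122 μg/mL.
Cmax,ss = C₀/(1 − f) ≈ 19.122/0.5415 ≈ 35.313 μg/mL.
Steady-state trough Cmin,ss = Cmax,ss·f ≈ 35.313 × 0.4585 ≈ 16.191 μg/mL.
Trough 16.2 μg/mL vs MEC 2 μg/mL: adequate.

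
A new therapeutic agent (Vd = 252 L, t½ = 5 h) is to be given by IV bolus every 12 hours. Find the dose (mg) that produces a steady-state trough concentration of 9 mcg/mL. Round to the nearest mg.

τ/t½ = 12/5 ≈ 2.4, so f = (1/2)^(12/5) ≈ 0.189465.
Cmin,ss = (D/Vd)·f/(1−f), so D = Cmin,ss·Vd·(1−f)/f.
D = 9 × 252 × (1−f)/f ≈ 9 × 252 × 4.27802 ≈ 9702.55 mg.

9703 mg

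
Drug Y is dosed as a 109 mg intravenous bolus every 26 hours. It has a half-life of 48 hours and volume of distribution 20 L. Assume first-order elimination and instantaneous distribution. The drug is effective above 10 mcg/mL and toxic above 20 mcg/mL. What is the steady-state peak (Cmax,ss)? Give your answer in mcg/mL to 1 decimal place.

17.4 mcg/mL

Over one 26-h interval, 26/48 ≈ 0.54167 half-lives elapse, leaving f ≈ 0.6870 of each dose.
At steady state, accumulation factor R = 1/(1 − e^(−kτ)) ≈ 3.1949.
Each bolus raises the concentration by D/Vd = 109/20 ≈ 5.450 mcg/mL.
Cmax,ss = C₀/(1 − f) ≈ 5.450/0.3130 ≈ 17.412 mcg/mL.
Peak 17.4 mcg/mL vs MTC 20 mcg/mL: below toxic threshold.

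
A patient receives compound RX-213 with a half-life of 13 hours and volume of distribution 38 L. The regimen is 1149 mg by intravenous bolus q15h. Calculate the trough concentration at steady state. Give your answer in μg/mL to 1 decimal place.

24.7 μg/mL

k = ln2/t½ = ln2/13 ≈ 0.053319 h⁻¹; fraction remaining f = e^(−kτ) = e^(−0.053319×15) ≈ 0.4494.
Accumulation ratio R = 1/(1 − f) ≈ 1/0.5506 ≈ 1.8162.
Single-dose peak C₀ = D/Vd = 1149/38 ≈ 30.237 μg/mL.
Cmax,ss = C₀/(1 − f) ≈ 30.237/0.5506 ≈ 54.916 μg/mL.
One interval later, Cmin,ss = Cmax,ss·e^(−kτ) ≈ 54.916 × 0.4494 ≈ 24.679 μg/mL.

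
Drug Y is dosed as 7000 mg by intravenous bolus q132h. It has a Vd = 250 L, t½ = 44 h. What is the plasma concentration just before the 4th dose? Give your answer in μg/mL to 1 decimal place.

4.0 μg/mL

f = (1/2)^(τ/t½) = (1/2)^(132/44) ≈ 0.1250.
C₀ = D/Vd = 7000/250 ≈ 28.000 μg/mL.
Before the 4th dose, 3 doses have been given. Superposition: Cmin = C₀·(f + f² + … + f^3).
≈ 28.000 × (0.1250 + 0.0156 + 0.0020) ≈ 28.000 × 0.1426 ≈ 3.993 μg/mL.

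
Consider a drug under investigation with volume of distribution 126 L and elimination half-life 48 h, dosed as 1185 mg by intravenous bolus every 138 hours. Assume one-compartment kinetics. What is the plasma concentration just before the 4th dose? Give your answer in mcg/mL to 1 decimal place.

1.5 mcg/mL

f = (1/2)^(τ/t½) = (1/2)^(138/48) ≈ 0.1363.
C₀ = D/Vd = 1185/126 ≈ 9.405 mcg/mL.
Before the 4th dose, 3 doses have been given. Superposition: Cmin = C₀·(f + f² + … + f^3).
≈ 9.405 × (0.1363 + 0.0186 + 0.0025) ≈ 9.405 × 0.1574 ≈ 1.480 mcg/mL.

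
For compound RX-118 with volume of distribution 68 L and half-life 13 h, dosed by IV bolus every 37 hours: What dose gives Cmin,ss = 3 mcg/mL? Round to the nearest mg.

1263 mg

τ/t½ = 37/13 ≈ 2.8462, so f = (1/2)^(37/13) ≈ 0.139066.
Cmin,ss = (D/Vd)·f/(1−f), so D = Cmin,ss·Vd·(1−f)/f.
D = 3 × 68 × (1−f)/f ≈ 3 × 68 × 6.19083 ≈ 1262.93 mg.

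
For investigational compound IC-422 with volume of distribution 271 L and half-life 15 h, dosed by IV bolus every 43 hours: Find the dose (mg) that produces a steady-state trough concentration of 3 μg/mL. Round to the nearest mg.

5117 mg

τ/t½ = 43/15 ≈ 2.8667, so f = (1/2)^(43/15) ≈ 0.137103.
Cmin,ss = (D/Vd)·f/(1−f), so D = Cmin,ss·Vd·(1−f)/f.
D = 3 × 271 × (1−f)/f ≈ 3 × 271 × 6.29379 ≈ 5116.85 mg.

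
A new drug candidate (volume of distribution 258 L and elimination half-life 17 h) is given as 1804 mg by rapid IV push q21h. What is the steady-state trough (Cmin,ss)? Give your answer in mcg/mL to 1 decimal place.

τ/t½ = 21/17 ≈ 1.2353, so fraction remaining f = (1/2)^(21/17) ≈ 0.4248.
Single-dose peak C₀ = D/Vd = 1804/258 ≈ 6.992 mcg/mL.
Steady-state trough Cmin,ss = C₀·f/(1−f) ≈ 6.992 × 0.4248/0.5752 ≈ 5.164 mcg/mL.

5.2 mcg/mL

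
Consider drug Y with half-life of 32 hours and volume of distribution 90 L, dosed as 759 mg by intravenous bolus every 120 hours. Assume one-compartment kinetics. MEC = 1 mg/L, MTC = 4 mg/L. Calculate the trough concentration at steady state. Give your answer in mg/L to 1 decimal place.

0.7 mg/L

k = ln2/t½ = ln2/32 ≈ 0.021661 h⁻¹; fraction remaining f = e^(−kτ) = e^(−0.021661×120) ≈ 0.0743.
Single-dose peak C₀ = D/Vd = 759/90 ≈ 8.433 mg/L.
Steady-state trough Cmin,ss = C₀·f/(1−f) ≈ 8.433 × 0.0743/0.9257 ≈ 0.677 mg/L.
Trough 0.7 mg/L vs MEC 1 mg/L: subtherapeutic.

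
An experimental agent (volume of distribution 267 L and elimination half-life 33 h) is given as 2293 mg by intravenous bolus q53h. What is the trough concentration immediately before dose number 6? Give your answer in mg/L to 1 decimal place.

4.2 mg/L

f = (1/2)^(τ/t½) = (1/2)^(53/33) ≈ 0.3285.
C₀ = D/Vd = 2293/267 ≈ 8.588 mg/L.
Before the 6th dose, 5 doses have been given. Superposition: Cmin = C₀·(f + f² + … + f^5).
≈ 8.588 × (0.3285 + 0.1079 + 0.0354 + 0.0116 + 0.0038) ≈ 8.588 × 0.4872 ≈ 4.184 mg/L.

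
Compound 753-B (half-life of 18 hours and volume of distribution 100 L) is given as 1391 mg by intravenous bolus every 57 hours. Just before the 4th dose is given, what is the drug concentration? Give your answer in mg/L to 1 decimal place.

f = (1/2)^(τ/t½) = (1/2)^(57/18) ≈ 0.1114.
C₀ = D/Vd = 1391/100 ≈ 13.910 mg/L.
Before the 4th dose, 3 doses have been given. Superposition: Cmin = C₀·(f + f² + … + f^3).
≈ 13.910 × (0.1114 + 0.0124 + 0.0014) ≈ 13.910 × 0.1252 ≈ 1.742 mg/L.

1.7 mg/L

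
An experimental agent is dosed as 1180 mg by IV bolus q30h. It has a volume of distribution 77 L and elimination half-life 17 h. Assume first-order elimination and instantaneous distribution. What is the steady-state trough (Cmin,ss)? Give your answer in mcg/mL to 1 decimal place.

6.4 mcg/mL

τ/t½ = 30/17 ≈ 1.7647, so fraction remaining f = (1/2)^(30/17) ≈ 0.2943.
Accumulation ratio R = 1/(1 − f) ≈ 1/0.7057 ≈ 1.4170.
Each bolus raises the concentration by D/Vd = 1180/77 ≈ 15.325 mcg/mL.
Cmax,ss = C₀/(1 − f) ≈ 15.325/0.7057 ≈ 21.716 mcg/mL.
One interval later, Cmin,ss = Cmax,ss·e^(−kτ) ≈ 21.716 × 0.2943 ≈ 6.391 mcg/mL.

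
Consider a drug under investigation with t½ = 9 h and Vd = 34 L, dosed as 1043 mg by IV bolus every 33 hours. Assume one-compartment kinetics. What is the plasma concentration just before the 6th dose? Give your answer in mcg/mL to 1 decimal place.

f = (1/2)^(τ/t½) = (1/2)^(33/9) ≈ 0.0787.
C₀ = D/Vd = 1043/34 ≈ 30.676 mcg/mL.
Before the 6th dose, 5 doses have been given. Superposition: Cmin = C₀·(f + f² + … + f^5).
≈ 30.676 × (0.0787 + 0.0062 + 0.0005 + 0.0000 + 0.0000) ≈ 30.676 × 0.0854 ≈ 2.620 mcg/mL.

2.6 mcg/mL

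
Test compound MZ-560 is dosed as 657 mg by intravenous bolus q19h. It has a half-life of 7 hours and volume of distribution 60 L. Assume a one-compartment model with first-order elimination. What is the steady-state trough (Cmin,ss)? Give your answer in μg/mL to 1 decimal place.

2.0 μg/mL

k = ln2/t½ = ln2/7 ≈ 0.099021 h⁻¹; fraction remaining f = e^(−kτ) = e^(−0.099021×19) ≈ 0.1524.
Single-dose peak C₀ = D/Vd = 657/60 ≈ 10.950 μg/mL.
Steady-state trough Cmin,ss = C₀·f/(1−f) ≈ 10.950 × 0.1524/0.8476 ≈ 1.969 μg/mL.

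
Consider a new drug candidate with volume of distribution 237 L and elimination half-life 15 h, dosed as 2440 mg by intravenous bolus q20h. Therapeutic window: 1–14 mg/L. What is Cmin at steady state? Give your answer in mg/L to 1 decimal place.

τ/t½ = 20/15 ≈ 1.3333, so fraction remaining f = (1/2)^(20/15) ≈ 0.3969.
Single-dose peak C₀ = D/Vd = 2440/237 ≈ 10.295 mg/L.
Steady-state trough Cmin,ss = C₀·f/(1−f) ≈ 10.295 × 0.3969/0.6031 ≈ 6.775 mg/L.
Trough 6.8 mg/L vs MEC 1 mg/L: adequate.

6.8 mg/L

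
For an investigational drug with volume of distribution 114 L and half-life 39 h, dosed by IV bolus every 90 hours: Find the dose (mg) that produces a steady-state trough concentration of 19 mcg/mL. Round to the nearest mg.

τ/t½ = 90/39 ≈ 2.3077, so f = (1/2)^(90/39) ≈ 0.201983.
Cmin,ss = (D/Vd)·f/(1−f), so D = Cmin,ss·Vd·(1−f)/f.
D = 19 × 114 × (1−f)/f ≈ 19 × 114 × 3.95091 ≈ 8557.67 mg.

8558 mg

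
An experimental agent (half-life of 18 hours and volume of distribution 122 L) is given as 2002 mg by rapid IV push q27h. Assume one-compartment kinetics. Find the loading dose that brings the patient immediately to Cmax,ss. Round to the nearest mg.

f = (1/2)^(27/18) ≈ 0.353553; accumulation ratio R = 1/(1−f) ≈ 1.54692.
Loading dose to hit Cmax,ss on first dose: D_load = D_maint·R ≈ 2002 × 1.54692 ≈ 3096.93 mg.

3097 mg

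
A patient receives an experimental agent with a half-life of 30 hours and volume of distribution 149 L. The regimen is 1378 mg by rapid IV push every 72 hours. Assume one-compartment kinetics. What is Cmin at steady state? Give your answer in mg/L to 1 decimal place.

2.2 mg/L

τ/t½ = 72/30 ≈ 2.4, so fraction remaining f = (1/2)^(72/30) ≈ 0.1895.
At steady state, accumulation factor R = 1/(1 − e^(−kτ)) ≈ 1.2338.
Each bolus raises the concentration by D/Vd = 1378/149 ≈ 9.248 mg/L.
Steady-state peak Cmax,ss = C₀·R ≈ 9.248 × 1.2338 ≈ 11.410 mg/L.
One interval later, Cmin,ss = Cmax,ss·e^(−kτ) ≈ 11.410 × 0.1895 ≈ 2.162 mg/L.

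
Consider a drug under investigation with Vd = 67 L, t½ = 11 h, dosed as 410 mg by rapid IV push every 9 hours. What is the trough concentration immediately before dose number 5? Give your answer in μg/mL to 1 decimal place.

f = (1/2)^(τ/t½) = (1/2)^(9/11) ≈ 0.5672.
C₀ = D/Vd = 410/67 ≈ 6.119 μg/mL.
Before the 5th dose, 4 doses have been given. Superposition: Cmin = C₀·(f + f² + … + f^4).
≈ 6.119 × (0.5672 + 0.3217 + 0.1825 + 0.1035) ≈ 6.119 × 1.1749 ≈ 7.189 μg/mL.

7.2 μg/mL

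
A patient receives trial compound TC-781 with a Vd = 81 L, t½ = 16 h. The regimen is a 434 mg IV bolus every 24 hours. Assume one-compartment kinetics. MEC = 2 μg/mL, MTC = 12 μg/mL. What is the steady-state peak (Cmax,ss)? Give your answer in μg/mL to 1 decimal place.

8.3 μg/mL

Over one 24-h interval, 24/16 ≈ 1.5 half-lives elapse, leaving f ≈ 0.3536 of each dose.
Accumulation ratio R = 1/(1 − f) ≈ 1/0.6464 ≈ 1.5470.
Each bolus raises the concentration by D/Vd = 434/81 ≈ 5.358 μg/mL.
Steady-state peak Cmax,ss = C₀·R ≈ 5.358 × 1.5470 ≈ 8.289 μg/mL.
Peak 8.3 μg/mL vs MTC 12 μg/mL: below toxic threshold.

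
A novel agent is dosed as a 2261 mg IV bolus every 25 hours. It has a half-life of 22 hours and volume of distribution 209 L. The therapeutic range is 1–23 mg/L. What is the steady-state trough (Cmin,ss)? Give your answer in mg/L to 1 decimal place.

9.0 mg/L

τ/t½ = 25/22 ≈ 1.1364, so fraction remaining f = (1/2)^(25/22) ≈ 0.4549.
Single-dose peak C₀ = D/Vd = 2261/209 ≈ 10.818 mg/L.
Steady-state trough Cmin,ss = C₀·f/(1−f) ≈ 10.818 × 0.4549/0.5451 ≈ 9.028 mg/L.
Trough 9.0 mg/L vs MEC 1 mg/L: adequate.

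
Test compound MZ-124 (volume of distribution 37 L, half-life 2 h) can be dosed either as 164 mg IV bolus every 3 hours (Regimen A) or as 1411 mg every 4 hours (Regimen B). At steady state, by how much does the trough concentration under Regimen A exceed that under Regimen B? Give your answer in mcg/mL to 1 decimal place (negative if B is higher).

-10.3 mcg/mL

Regimen A: f = (1/2)^(3/2) ≈ 0.3536; Cmin,ss = (164/37)·f/(1−f) ≈ 2.425 mcg/mL.
Regimen B: f = (1/2)^(4/2) ≈ 0.2500; Cmin,ss = (1411/37)·f/(1−f) ≈ 12.712 mcg/mL.
Difference ≈ 2.425 − 12.712 ≈ -10.287 mcg/mL.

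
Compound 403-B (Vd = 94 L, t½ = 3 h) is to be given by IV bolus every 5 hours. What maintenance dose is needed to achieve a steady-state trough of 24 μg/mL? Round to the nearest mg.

τ/t½ = 5/3 ≈ 1.6667, so f = (1/2)^(5/3) ≈ 0.314980.
Cmin,ss = (D/Vd)·f/(1−f), so D = Cmin,ss·Vd·(1−f)/f.
D = 24 × 94 × (1−f)/f ≈ 24 × 94 × 2.17480 ≈ 4906.35 mg.

4906 mg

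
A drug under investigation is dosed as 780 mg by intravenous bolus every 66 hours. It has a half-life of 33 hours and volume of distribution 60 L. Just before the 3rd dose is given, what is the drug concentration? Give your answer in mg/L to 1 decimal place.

f = (1/2)^(τ/t½) = (1/2)^(66/33) ≈ 0.2500.
C₀ = D/Vd = 780/60 ≈ 13.000 mg/L.
Before the 3rd dose, 2 doses have been given. Superposition: Cmin = C₀·(f + f²).
≈ 13.000 × (0.2500 + 0.0625) ≈ 13.000 × 0.3125 ≈ 4.062 mg/L.

4.1 mg/L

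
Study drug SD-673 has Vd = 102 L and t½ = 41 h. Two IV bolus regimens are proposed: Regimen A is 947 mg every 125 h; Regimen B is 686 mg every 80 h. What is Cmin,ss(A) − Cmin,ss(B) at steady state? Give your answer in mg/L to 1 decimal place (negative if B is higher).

-1.1 mg/L

Regimen A: f = (1/2)^(125/41) ≈ 0.1208; Cmin,ss = (947/102)·f/(1−f) ≈ 1.276 mg/L.
Regimen B: f = (1/2)^(80/41) ≈ 0.2586; Cmin,ss = (686/102)·f/(1−f) ≈ 2.346 mg/L.
Difference ≈ 1.276 − 2.346 ≈ -1.070 mg/L.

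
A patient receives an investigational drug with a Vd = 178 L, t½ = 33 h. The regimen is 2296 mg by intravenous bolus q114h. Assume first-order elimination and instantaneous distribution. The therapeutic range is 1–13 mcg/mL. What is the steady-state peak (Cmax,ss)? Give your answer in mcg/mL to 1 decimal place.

τ/t½ = 114/33 ≈ 3.4545, so fraction remaining f = (1/2)^(114/33) ≈ 0.0912.
At steady state, accumulation factor R = 1/(1 − e^(−kτ)) ≈ 1.1004.
Single-dose peak C₀ = D/Vd = 2296/178 ≈ 12.899 mcg/mL.
Steady-state peak Cmax,ss = C₀·R ≈ 12.899 × 1.1004 ≈ 14.194 mcg/mL.
Peak 14.2 mcg/mL vs MTC 13 mcg/mL: exceeds toxic threshold.

14.2 mcg/mL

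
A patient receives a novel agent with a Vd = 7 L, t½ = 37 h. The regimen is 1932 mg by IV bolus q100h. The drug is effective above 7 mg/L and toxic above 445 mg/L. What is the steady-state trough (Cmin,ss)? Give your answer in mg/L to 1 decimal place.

τ/t½ = 100/37 ≈ 2.7027, so fraction remaining f = (1/2)^(100/37) ≈ 0.1536.
Accumulation ratio R = 1/(1 − f) ≈ 1/0.8464 ≈ 1.1815.
Each bolus raises the concentration by D/Vd = 1932/7 ≈ 276.000 mg/L.
Cmax,ss = C₀/(1 − f) ≈ 276.000/0.8464 ≈ 326.087 mg/L.
One interval later, Cmin,ss = Cmax,ss·e^(−kτ) ≈ 326.087 × 0.1536 ≈ 50.087 mg/L.
Trough 50.1 mg/L vs MEC 7 mg/L: adequate.

50.1 mg/L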